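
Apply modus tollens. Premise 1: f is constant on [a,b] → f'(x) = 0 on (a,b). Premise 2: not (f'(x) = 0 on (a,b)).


Modus tollens: from (P → Q) and ¬Q, infer ¬P.
Q = 'f'(x) = 0 on (a,b)' is denied; since P → Q, P must also fail.

Not (f is constant on [a,b]).


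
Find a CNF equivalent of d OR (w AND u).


Step 1: Distribute ∨ over ∧: d ∨ (w ∧ u) = (d ∨ w) ∧ (d ∨ u).

(d OR w) AND (d OR u)


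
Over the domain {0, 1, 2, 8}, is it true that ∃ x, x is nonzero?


Evaluate the predicate on each element: 0:F, 1:T, 2:T, 8:T.
Witness x = 1 satisfies the predicate.

T


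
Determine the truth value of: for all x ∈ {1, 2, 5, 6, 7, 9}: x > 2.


Evaluate the predicate on each element: 1:F, 2:F, 5:T, 6:T, 7:T, 9:T.
Counterexample x = 1 fails the predicate.

F


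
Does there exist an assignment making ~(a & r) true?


Search for a satisfying assignment over {a, r}.
Try a=False, r=False: the formula evaluates to True.
A satisfying assignment exists.

Satisfiable.


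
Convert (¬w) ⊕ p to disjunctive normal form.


Step 1: (¬w) ⊕ p is true exactly when they disagree: ((¬w) ∧ ¬p) ∨ (¬(¬w) ∧ p).
Step 2: Eliminate any double negations (¬¬X = X).

((¬w) ∧ (¬p)) ∨ (w ∧ p)


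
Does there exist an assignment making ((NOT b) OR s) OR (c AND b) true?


Search for a satisfying assignment over {b, c, s}.
Try b=F, c=F, s=F: the formula evaluates to T.
A satisfying assignment exists.

Satisfiable.


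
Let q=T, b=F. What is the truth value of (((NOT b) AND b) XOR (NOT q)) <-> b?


Substitute q=T, b=F:
NOT b = T
(NOT b) AND b = T AND F = F
NOT q = F
((NOT b) AND b) XOR (NOT q) = F XOR F = F
(((NOT b) AND b) XOR (NOT q)) <-> b = F <-> F = T

T


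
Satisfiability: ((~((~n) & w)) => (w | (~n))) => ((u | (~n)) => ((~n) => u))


Search for a satisfying assignment over {n, u, w}.
Try n=True, u=False, w=False: the formula evaluates to True.
A satisfying assignment exists.

Satisfiable.


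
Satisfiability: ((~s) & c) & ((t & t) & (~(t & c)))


Check all 8 assignments over {c, s, t}:
c | s | t | φ
-------------
False | False | False | False
True | False | False | False
False | True | False | False
True | True | False | False
False | False | True | False
True | False | True | False
False | True | True | False
True | True | True | False
No assignment makes the formula true.

Unsatisfiable.


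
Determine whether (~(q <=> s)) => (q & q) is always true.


Build the truth table over {q, s}:
q | s | φ
---------
False | False | True
True | False | True
False | True | False
True | True | True
Counterexample at row 3: with q=False, s=True, the formula is False.

No, it is not a tautology.


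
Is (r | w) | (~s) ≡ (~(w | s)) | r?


Compare truth tables:
r | s | w | φ | ψ
-----------------
False | False | False | True | True
True | False | False | True | True
False | True | False | False | False
True | True | False | True | True
False | False | True | True | False
True | False | True | True | True
False | True | True | True | False
True | True | True | True | True
They differ at row 5 (r=False, s=False, w=True): φ=True but ψ=False.

No, they are not logically equivalent.


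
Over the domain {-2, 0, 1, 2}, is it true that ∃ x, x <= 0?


Evaluate the predicate on each element: -2:T, 0:T, 1:F, 2:F.
Witness x = -2 satisfies the predicate.

T


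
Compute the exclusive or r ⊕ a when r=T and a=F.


Exclusive or is true when exactly one operand is true.
Substitute: r=T, a=F.
T ⊕ F evaluates to T.

T


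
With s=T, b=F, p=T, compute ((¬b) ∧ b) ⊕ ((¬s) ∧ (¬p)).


Substitute s=T, b=F, p=T:
¬b = T
(¬b) ∧ b = T ∧ F = F
¬s = F
¬p = F
(¬s) ∧ (¬p) = F ∧ F = F
((¬b) ∧ b) ⊕ ((¬s) ∧ (¬p)) = F ⊕ F = F

F


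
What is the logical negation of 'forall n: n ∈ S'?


¬(forall x: φ) = exists x: ¬φ, and ¬(exists x: φ) = forall x: ¬φ.
Apply to the universal statement.

exists n: ~(n ∈ S)


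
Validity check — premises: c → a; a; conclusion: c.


This is affirming the consequent (fallacy). There exist truth assignments where the premises are all true but the conclusion is false.

Invalid.


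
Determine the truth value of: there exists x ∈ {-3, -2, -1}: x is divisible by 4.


Evaluate the predicate on each element: -3:F, -2:F, -1:F.
No element satisfies the predicate.

F


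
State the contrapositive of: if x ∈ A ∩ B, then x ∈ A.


The contrapositive of (P → Q) is (¬Q → ¬P); it is logically equivalent to the original.
Here P = 'x ∈ A ∩ B' and Q = 'x ∈ A'.

If not (x ∈ A), then not (x ∈ A ∩ B).


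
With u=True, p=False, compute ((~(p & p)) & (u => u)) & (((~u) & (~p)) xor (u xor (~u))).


Substitute u=True, p=False:
… (earlier sub-steps elided)
~(p & p) = True
u => u = True => True = True
(~(p & p)) & (u => u) = True & True = True
~u = False
~p = True
(~u) & (~p) = False & True = False
~u = False
u xor (~u) = True xor False = True
((~u) & (~p)) xor (u xor (~u)) = False xor True = True
((~(p & p)) & (u => u)) & (((~u) & (~p)) xor (u xor (~u))) = True & True = True

True


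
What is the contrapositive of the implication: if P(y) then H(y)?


The contrapositive of (P → Q) is (¬Q → ¬P); it is logically equivalent to the original.
Here P = 'P(y)' and Q = 'H(y)'.

If not (H(y)), then not (P(y)).


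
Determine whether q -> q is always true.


Build the truth table over {q}:
q | φ
-----
F | T
T | T
Every row evaluates to true.

Yes, it is a tautology.


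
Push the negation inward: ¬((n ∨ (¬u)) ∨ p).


De Morgan: the negation of a disjunction is the conjunction of the negations.
Distribute ¬ across ∨, flipping it to ∧, and negate each literal.

((¬n) ∧ u) ∧ (¬p)


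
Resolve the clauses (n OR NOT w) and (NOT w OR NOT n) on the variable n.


The clauses contain complementary literals n and NOTn.
Resolution eliminates this pair and disjoins the remaining literals (merging duplicates).

NOT w


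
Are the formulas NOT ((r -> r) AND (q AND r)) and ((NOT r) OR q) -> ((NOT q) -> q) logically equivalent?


Compare truth tables:
q | r | φ | ψ
-------------
F | F | T | F
T | F | T | T
F | T | T | T
T | T | F | T
They differ at row 1 (q=F, r=F): φ=T but ψ=F.

No, they are not logically equivalent.


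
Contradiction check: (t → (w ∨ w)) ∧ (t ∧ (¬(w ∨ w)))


Truth table over {t, w}:
t | w | φ
---------
F | F | F
T | F | F
F | T | F
T | T | F
Every row is false.

Yes, it is a contradiction.


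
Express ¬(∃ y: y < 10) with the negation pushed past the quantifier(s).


¬(∀ x: φ) = ∃ x: ¬φ, and ¬(∃ x: φ) = ∀ x: ¬φ.
Apply to the existential statement.

∀ y: ¬(y < 10)


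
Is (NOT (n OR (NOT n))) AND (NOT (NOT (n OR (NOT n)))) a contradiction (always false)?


Truth table over {n}:
n | φ
-----
F | F
T | F
Every row is false.

Yes, it is a contradiction.


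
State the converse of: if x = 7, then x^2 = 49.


The converse of (P → Q) is (Q → P). It is not in general equivalent to the original.
Here P = 'x = 7' and Q = 'x^2 = 49'.

If x^2 = 49, then x = 7.


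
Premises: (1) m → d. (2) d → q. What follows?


Hypothetical syllogism: from (P → Q) and (Q → R), infer (P → R).
Chain the two implications through the shared middle term 'd'.

m → q


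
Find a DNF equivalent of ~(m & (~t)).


Step 1: Apply De Morgan: ¬(m ∧ (¬t)) = ¬m ∨ ¬(¬t).
Step 2: Eliminate any double negations (¬¬X = X).

(~m) | t


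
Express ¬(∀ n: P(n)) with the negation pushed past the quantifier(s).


¬(∀ x: φ) = ∃ x: ¬φ, and ¬(∃ x: φ) = ∀ x: ¬φ.
Apply to the universal statement.

∃ n: ¬(P(n))


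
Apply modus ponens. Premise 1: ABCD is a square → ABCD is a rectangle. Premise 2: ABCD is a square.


Modus ponens: from (P → Q) and P, infer Q.
P = 'ABCD is a square' is asserted, and P → Q holds, so Q follows.

ABCD is a rectangle.


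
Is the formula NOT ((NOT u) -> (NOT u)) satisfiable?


Check all 2 assignments over {u}:
u | φ
-----
F | F
T | F
No assignment makes the formula true.

Unsatisfiable.


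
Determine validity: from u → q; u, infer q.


This matches the form of modus ponens: the conclusion follows in every model of the premises.

Valid.


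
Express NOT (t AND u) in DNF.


Step 1: Apply De Morgan: ¬(t ∧ u) = ¬t ∨ ¬u.

(NOT t) OR (NOT u)


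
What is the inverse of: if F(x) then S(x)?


The inverse of (P → Q) is (¬P → ¬Q). It is equivalent to the converse, not to the original.
Here P = 'F(x)' and Q = 'S(x)'.

If not (F(x)), then not (S(x)).


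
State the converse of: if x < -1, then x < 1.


The converse of (P → Q) is (Q → P). It is not in general equivalent to the original.
Here P = 'x < -1' and Q = 'x < 1'.

If x < 1, then x < -1.


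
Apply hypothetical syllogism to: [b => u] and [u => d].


Hypothetical syllogism: from (P → Q) and (Q → R), infer (P → R).
Chain the two implications through the shared middle term 'u'.

b => d


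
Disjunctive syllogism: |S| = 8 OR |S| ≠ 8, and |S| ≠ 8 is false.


Disjunctive syllogism: from (P ∨ Q) and ¬P, infer Q.
One disjunct, '|S| ≠ 8', is ruled out; the other must hold.

|S| = 8


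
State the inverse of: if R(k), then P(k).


The inverse of (P → Q) is (¬P → ¬Q). It is equivalent to the converse, not to the original.
Here P = 'R(k)' and Q = 'P(k)'.

If not (R(k)), then not (P(k)).


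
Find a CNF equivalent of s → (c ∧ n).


Step 1: Rewrite s → (c ∧ n) as ¬s ∨ (c ∧ n).
Step 2: Distribute ∨ over ∧.

((¬s) ∨ c) ∧ ((¬s) ∨ n)


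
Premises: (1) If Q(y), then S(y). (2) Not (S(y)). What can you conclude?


Modus tollens: from (P → Q) and ¬Q, infer ¬P.
Q = 'S(y)' is denied; since P → Q, P must also fail.

Not (Q(y)).


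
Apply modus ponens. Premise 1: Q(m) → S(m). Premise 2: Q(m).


Modus ponens: from (P → Q) and P, infer Q.
P = 'Q(m)' is asserted, and P → Q holds, so Q follows.

S(m).


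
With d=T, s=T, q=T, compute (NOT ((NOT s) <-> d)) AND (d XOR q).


Substitute d=T, s=T, q=T:
NOT s = F
(NOT s) <-> d = F <-> T = F
NOT ((NOT s) <-> d) = T
d XOR q = T XOR T = F
(NOT ((NOT s) <-> d)) AND (d XOR q) = T AND F = F

F


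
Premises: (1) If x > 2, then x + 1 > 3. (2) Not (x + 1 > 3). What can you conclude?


Modus tollens: from (P → Q) and ¬Q, infer ¬P.
Q = 'x + 1 > 3' is denied; since P → Q, P must also fail.

Not (x > 2).


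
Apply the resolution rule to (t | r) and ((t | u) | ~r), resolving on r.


The clauses contain complementary literals r and ~r.
Resolution eliminates this pair and disjoins the remaining literals (merging duplicates).

(t | u)


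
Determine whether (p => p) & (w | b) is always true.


Build the truth table over {b, p, w}:
b | p | w | φ
-------------
False | False | False | False
True | False | False | True
False | True | False | False
True | True | False | True
False | False | True | True
True | False | True | True
False | True | True | True
True | True | True | True
Counterexample at row 1: with b=False, p=False, w=False, the formula is False.

No, it is not a tautology.


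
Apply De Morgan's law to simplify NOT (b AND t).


De Morgan: the negation of a conjunction is the disjunction of the negations.
Distribute NOT across AND, flipping it to OR, and negate each literal.

(NOT b) OR (NOT t)


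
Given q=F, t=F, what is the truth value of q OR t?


Disjunction is false only when both operands are false.
Substitute: q=F, t=F.
F OR F evaluates to F.

F


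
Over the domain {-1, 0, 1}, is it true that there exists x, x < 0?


Evaluate the predicate on each element: -1:T, 0:F, 1:F.
Witness x = -1 satisfies the predicate.

T


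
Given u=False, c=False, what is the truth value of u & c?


Conjunction is true only when both operands are true.
Substitute: u=False, c=False.
False & False evaluates to False.

False


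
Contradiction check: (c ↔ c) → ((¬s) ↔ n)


Truth table over {c, n, s}:
c | n | s | φ
-------------
F | F | F | F
T | F | F | F
F | T | F | T
T | T | F | T
F | F | T | T
T | F | T | T
F | T | T | F
T | T | T | F
Satisfying assignment at row 3: c=F, n=T, s=F gives T.

No, it is not a contradiction.


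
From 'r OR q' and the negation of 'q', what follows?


Disjunctive syllogism: from (P ∨ Q) and ¬P, infer Q.
One disjunct, 'q', is ruled out; the other must hold.

r


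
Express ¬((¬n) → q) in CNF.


Step 1: Rewrite (¬n) → q as ¬(¬n) ∨ q.
Step 2: Negate: ¬(¬(¬n) ∨ q) = (¬n) ∧ ¬q (De Morgan + double negation).

(¬n) ∧ (¬q)


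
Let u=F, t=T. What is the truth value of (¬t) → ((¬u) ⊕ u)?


Substitute u=F, t=T:
¬t = F
¬u = T
(¬u) ⊕ u = T ⊕ F = T
(¬t) → ((¬u) ⊕ u) = F → T = T

T


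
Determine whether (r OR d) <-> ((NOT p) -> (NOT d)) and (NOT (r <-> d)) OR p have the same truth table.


Compare truth tables:
d | p | r | φ | ψ
-----------------
F | F | F | F | F
T | F | F | F | T
F | T | F | F | T
T | T | F | T | T
F | F | T | T | T
T | F | T | F | F
F | T | T | T | T
T | T | T | T | T
They differ at row 2 (d=T, p=F, r=F): φ=F but ψ=T.

No, they are not logically equivalent.


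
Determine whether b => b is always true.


Build the truth table over {b}:
b | φ
-----
False | True
True | True
Every row evaluates to true.

Yes, it is a tautology.


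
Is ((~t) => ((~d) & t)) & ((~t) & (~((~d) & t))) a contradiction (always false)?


Truth table over {d, t}:
d | t | φ
---------
False | False | False
True | False | False
False | True | False
True | True | False
Every row is false.

Yes, it is a contradiction.


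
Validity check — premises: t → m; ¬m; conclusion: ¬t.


This matches the form of modus tollens: the conclusion follows in every model of the premises.

Valid.


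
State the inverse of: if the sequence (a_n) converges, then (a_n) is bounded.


The inverse of (P → Q) is (¬P → ¬Q). It is equivalent to the converse, not to the original.
Here P = 'the sequence (a_n) converges' and Q = '(a_n) is bounded'.

If not (the sequence (a_n) converges), then not ((a_n) is bounded).


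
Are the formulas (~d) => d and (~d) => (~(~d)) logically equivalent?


Compare truth tables:
d | φ | ψ
---------
False | False | False
True | True | True
The columns φ and ψ agree on every row.

Yes, they are logically equivalent.


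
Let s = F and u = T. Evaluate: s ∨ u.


Disjunction is false only when both operands are false.
Substitute: s=F, u=T.
F ∨ T evaluates to T.

T


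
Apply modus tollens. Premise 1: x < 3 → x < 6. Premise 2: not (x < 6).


Modus tollens: from (P → Q) and ¬Q, infer ¬P.
Q = 'x < 6' is denied; since P → Q, P must also fail.

Not (x < 3).


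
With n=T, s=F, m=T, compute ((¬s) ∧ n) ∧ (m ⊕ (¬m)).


Substitute n=T, s=F, m=T:
¬s = T
(¬s) ∧ n = T ∧ T = T
¬m = F
m ⊕ (¬m) = T ⊕ F = T
((¬s) ∧ n) ∧ (m ⊕ (¬m)) = T ∧ T = T

T


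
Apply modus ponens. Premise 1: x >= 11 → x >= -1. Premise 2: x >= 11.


Modus ponens: from (P → Q) and P, infer Q.
P = 'x >= 11' is asserted, and P → Q holds, so Q follows.

x >= -1.


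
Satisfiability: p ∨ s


Search for a satisfying assignment over {p, s}.
Try p=T, s=F: the formula evaluates to T.
A satisfying assignment exists.

Satisfiable.


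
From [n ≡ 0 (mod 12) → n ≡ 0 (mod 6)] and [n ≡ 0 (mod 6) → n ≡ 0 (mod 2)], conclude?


Hypothetical syllogism: from (P → Q) and (Q → R), infer (P → R).
Chain the two implications through the shared middle term 'n ≡ 0 (mod 6)'.

n ≡ 0 (mod 12) → n ≡ 0 (mod 2)


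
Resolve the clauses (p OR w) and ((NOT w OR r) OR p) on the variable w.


The clauses contain complementary literals w and NOTw.
Resolution eliminates this pair and disjoins the remaining literals (merging duplicates).

(p OR r)


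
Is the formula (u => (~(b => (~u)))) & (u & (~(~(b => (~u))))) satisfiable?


Check all 4 assignments over {b, u}:
b | u | φ
---------
False | False | False
True | False | False
False | True | False
True | True | False
No assignment makes the formula true.

Unsatisfiable.


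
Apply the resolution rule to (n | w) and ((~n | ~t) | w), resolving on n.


The clauses contain complementary literals n and ~n.
Resolution eliminates this pair and disjoins the remaining literals (merging duplicates).

(w | ~t)


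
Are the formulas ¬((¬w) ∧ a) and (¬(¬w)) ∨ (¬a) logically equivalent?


Compare truth tables:
a | w | φ | ψ
-------------
F | F | T | T
T | F | F | F
F | T | T | T
T | T | T | T
The columns φ and ψ agree on every row.

Yes, they are logically equivalent.


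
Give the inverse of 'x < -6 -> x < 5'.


The inverse of (P → Q) is (¬P → ¬Q). It is equivalent to the converse, not to the original.
Here P = 'x < -6' and Q = 'x < 5'.

If not (x < -6), then not (x < 5).


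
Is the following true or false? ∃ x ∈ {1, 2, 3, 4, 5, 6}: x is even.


Evaluate the predicate on each element: 1:F, 2:T, 3:F, 4:T, 5:F, 6:T.
Witness x = 2 satisfies the predicate.

T


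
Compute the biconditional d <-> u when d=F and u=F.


Biconditional is true when both operands have the same truth value.
Substitute: d=F, u=F.
F <-> F evaluates to T.

T


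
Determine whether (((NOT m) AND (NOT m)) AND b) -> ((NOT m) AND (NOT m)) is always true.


Build the truth table over {b, m}:
b | m | φ
---------
F | F | T
T | F | T
F | T | T
T | T | T
Every row evaluates to true.

Yes, it is a tautology.


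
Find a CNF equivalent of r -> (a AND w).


Step 1: Rewrite r → (a ∧ w) as ¬r ∨ (a ∧ w).
Step 2: Distribute ∨ over ∧.

((NOT r) OR a) AND ((NOT r) OR w)


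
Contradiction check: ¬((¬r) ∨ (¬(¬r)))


Truth table over {r}:
r | φ
-----
F | F
T | F
Every row is false.

Yes, it is a contradiction.


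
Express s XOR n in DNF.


Step 1: s ⊕ n is true exactly when they disagree: (s ∧ ¬n) ∨ (¬s ∧ n).

(s AND (NOT n)) OR ((NOT s) AND n)


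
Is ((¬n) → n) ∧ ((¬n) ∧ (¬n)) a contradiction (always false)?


Truth table over {n}:
n | φ
-----
F | F
T | F
Every row is false.

Yes, it is a contradiction.


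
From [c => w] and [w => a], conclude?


Hypothetical syllogism: from (P → Q) and (Q → R), infer (P → R).
Chain the two implications through the shared middle term 'w'.

c => a


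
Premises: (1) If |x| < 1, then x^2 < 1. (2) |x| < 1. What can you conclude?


Modus ponens: from (P → Q) and P, infer Q.
P = '|x| < 1' is asserted, and P → Q holds, so Q follows.

x^2 < 1.


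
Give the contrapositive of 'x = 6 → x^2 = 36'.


The contrapositive of (P → Q) is (¬Q → ¬P); it is logically equivalent to the original.
Here P = 'x = 6' and Q = 'x^2 = 36'.

If not (x^2 = 36), then not (x = 6).


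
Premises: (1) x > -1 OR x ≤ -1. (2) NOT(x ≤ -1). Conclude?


Disjunctive syllogism: from (P ∨ Q) and ¬P, infer Q.
One disjunct, 'x ≤ -1', is ruled out; the other must hold.

x > -1


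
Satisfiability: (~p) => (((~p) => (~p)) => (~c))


Search for a satisfying assignment over {c, p}.
Try c=False, p=False: the formula evaluates to True.
A satisfying assignment exists.

Satisfiable.


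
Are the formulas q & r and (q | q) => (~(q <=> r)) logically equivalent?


Compare truth tables:
q | r | φ | ψ
-------------
False | False | False | True
True | False | False | True
False | True | False | True
True | True | True | False
They differ at row 1 (q=False, r=False): φ=False but ψ=True.

No, they are not logically equivalent.


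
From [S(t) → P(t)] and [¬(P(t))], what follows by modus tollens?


Modus tollens: from (P → Q) and ¬Q, infer ¬P.
Q = 'P(t)' is denied; since P → Q, P must also fail.

Not (S(t)).


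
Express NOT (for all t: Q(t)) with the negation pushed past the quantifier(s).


¬(for all x: φ) = there exists x: ¬φ, and ¬(there exists x: φ) = for all x: ¬φ.
Apply to the universal statement.

there exists t: NOT(Q(t))


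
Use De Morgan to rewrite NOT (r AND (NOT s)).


De Morgan: the negation of a conjunction is the disjunction of the negations.
Distribute NOT across AND, flipping it to OR, and negate each literal.

(NOT r) OR s


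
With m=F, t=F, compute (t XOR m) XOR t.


Substitute m=F, t=F:
t XOR m = F XOR F = F
(t XOR m) XOR t = F XOR F = F

F


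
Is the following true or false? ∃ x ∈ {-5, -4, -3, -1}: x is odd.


Evaluate the predicate on each element: -5:T, -4:F, -3:T, -1:T.
Witness x = -5 satisfies the predicate.

T


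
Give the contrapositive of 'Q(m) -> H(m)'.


The contrapositive of (P → Q) is (¬Q → ¬P); it is logically equivalent to the original.
Here P = 'Q(m)' and Q = 'H(m)'.

If not (H(m)), then not (Q(m)).


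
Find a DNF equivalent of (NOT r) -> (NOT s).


Step 1: Rewrite (¬r) → (¬s) as ¬(¬r) ∨ (¬s).
Step 2: Eliminate any double negations (¬¬X = X).

r OR (NOT s)


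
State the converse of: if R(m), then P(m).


The converse of (P → Q) is (Q → P). It is not in general equivalent to the original.
Here P = 'R(m)' and Q = 'P(m)'.

If P(m), then R(m).


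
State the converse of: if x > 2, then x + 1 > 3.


The converse of (P → Q) is (Q → P). It is not in general equivalent to the original.
Here P = 'x > 2' and Q = 'x + 1 > 3'.

If x + 1 > 3, then x > 2.


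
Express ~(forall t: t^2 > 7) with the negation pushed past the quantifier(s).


¬(forall x: φ) = exists x: ¬φ, and ¬(exists x: φ) = forall x: ¬φ.
Apply to the universal statement.

exists t: ~(t^2 > 7)


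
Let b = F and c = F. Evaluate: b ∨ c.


Disjunction is false only when both operands are false.
Substitute: b=F, c=F.
F ∨ F evaluates to F.

F


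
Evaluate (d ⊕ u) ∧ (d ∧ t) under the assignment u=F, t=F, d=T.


Substitute u=F, t=F, d=T:
d ⊕ u = T ⊕ F = T
d ∧ t = T ∧ F = F
(d ⊕ u) ∧ (d ∧ t) = T ∧ F = F

F


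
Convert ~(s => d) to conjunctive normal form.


Step 1: Rewrite s → d as ¬s ∨ d.
Step 2: Negate: ¬(¬s ∨ d) = s ∧ ¬d (De Morgan + double negation).

s & (~d)


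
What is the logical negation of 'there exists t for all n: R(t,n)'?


Negation flips each quantifier (∀↔∃) and negates the inner predicate.
¬(there exists t for all n: φ) = for all t there exists n: ¬φ.

for all t there exists n: NOT(R(t,n))


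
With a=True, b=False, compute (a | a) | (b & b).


Substitute a=True, b=False:
a | a = True | True = True
b & b = False & False = False
(a | a) | (b & b) = True | False = True

True


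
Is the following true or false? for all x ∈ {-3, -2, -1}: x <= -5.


Evaluate the predicate on each element: -3:F, -2:F, -1:F.
Counterexample x = -3 fails the predicate.

F


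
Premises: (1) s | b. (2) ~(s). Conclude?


Disjunctive syllogism: from (P ∨ Q) and ¬P, infer Q.
One disjunct, 's', is ruled out; the other must hold.

b


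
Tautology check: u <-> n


Build the truth table over {n, u}:
n | u | φ
---------
F | F | T
T | F | F
F | T | F
T | T | T
Counterexample at row 2: with n=T, u=F, the formula is F.

No, it is not a tautology.


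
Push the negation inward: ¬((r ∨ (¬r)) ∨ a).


De Morgan: the negation of a disjunction is the conjunction of the negations.
Distribute ¬ across ∨, flipping it to ∧, and negate each literal.

((¬r) ∧ r) ∧ (¬a)


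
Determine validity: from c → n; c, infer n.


This matches the form of modus ponens: the conclusion follows in every model of the premises.

Valid.


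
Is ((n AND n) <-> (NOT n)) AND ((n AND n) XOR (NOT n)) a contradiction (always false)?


Truth table over {n}:
n | φ
-----
F | F
T | F
Every row is false.

Yes, it is a contradiction.


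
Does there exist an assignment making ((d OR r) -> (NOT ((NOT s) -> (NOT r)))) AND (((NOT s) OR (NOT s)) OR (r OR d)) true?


Search for a satisfying assignment over {d, r, s}.
Try d=F, r=F, s=F: the formula evaluates to T.
A satisfying assignment exists.

Satisfiable.


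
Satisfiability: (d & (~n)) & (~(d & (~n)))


Check all 4 assignments over {d, n}:
d | n | φ
---------
False | False | False
True | False | False
False | True | False
True | True | False
No assignment makes the formula true.

Unsatisfiable.


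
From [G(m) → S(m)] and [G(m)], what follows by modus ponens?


Modus ponens: from (P → Q) and P, infer Q.
P = 'G(m)' is asserted, and P → Q holds, so Q follows.

S(m).


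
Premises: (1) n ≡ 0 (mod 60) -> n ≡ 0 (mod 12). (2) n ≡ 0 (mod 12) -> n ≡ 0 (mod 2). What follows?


Hypothetical syllogism: from (P → Q) and (Q → R), infer (P → R).
Chain the two implications through the shared middle term 'n ≡ 0 (mod 12)'.

n ≡ 0 (mod 60) -> n ≡ 0 (mod 2)


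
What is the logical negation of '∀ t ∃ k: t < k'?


Negation flips each quantifier (∀↔∃) and negates the inner predicate.
¬(∀ t ∃ k: φ) = ∃ t ∀ k: ¬φ.

∃ t ∀ k: ¬(t < k)


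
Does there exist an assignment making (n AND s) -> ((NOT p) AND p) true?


Search for a satisfying assignment over {n, p, s}.
Try n=F, p=F, s=F: the formula evaluates to T.
A satisfying assignment exists.

Satisfiable.


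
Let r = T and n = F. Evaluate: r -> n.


Implication is false only when antecedent is true and consequent is false.
Substitute: r=T, n=F.
T -> F evaluates to F.

F


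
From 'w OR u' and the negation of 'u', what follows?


Disjunctive syllogism: from (P ∨ Q) and ¬P, infer Q.
One disjunct, 'u', is ruled out; the other must hold.

w


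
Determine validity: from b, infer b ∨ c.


This matches the form of disjunction introduction: the conclusion follows in every model of the premises.

Valid.


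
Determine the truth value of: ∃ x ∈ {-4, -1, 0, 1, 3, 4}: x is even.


Evaluate the predicate on each element: -4:T, -1:F, 0:T, 1:F, 3:F, 4:T.
Witness x = -4 satisfies the predicate.

T


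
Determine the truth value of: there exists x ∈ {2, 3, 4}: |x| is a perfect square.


Evaluate the predicate on each element: 2:F, 3:F, 4:T.
Witness x = 4 satisfies the predicate.

T


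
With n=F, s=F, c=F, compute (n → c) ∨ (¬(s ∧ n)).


Substitute n=F, s=F, c=F:
n → c = F → F = T
s ∧ n = F ∧ F = F
¬(s ∧ n) = T
(n → c) ∨ (¬(s ∧ n)) = T ∨ T = T

T


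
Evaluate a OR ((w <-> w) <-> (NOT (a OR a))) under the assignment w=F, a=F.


Substitute w=F, a=F:
w <-> w = F <-> F = T
a OR a = F OR F = F
NOT (a OR a) = T
(w <-> w) <-> (NOT (a OR a)) = T <-> T = T
a OR ((w <-> w) <-> (NOT (a OR a))) = F OR T = T

T


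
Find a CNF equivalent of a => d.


Step 1: Rewrite a → d as ¬a ∨ d.

(~a) | d


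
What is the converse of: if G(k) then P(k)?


The converse of (P → Q) is (Q → P). It is not in general equivalent to the original.
Here P = 'G(k)' and Q = 'P(k)'.

If P(k), then G(k).


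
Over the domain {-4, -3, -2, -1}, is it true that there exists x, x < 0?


Evaluate the predicate on each element: -4:T, -3:T, -2:T, -1:T.
Witness x = -4 satisfies the predicate.

T


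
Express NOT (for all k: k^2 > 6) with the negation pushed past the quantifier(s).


¬(for all x: φ) = there exists x: ¬φ, and ¬(there exists x: φ) = for all x: ¬φ.
Apply to the universal statement.

there exists k: NOT(k^2 > 6)


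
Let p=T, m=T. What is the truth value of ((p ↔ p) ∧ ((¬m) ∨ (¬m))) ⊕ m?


Substitute p=T, m=T:
p ↔ p = T ↔ T = T
¬m = F
¬m = F
(¬m) ∨ (¬m) = F ∨ F = F
(p ↔ p) ∧ ((¬m) ∨ (¬m)) = T ∧ F = F
((p ↔ p) ∧ ((¬m) ∨ (¬m))) ⊕ m = F ⊕ T = T

T


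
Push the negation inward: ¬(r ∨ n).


De Morgan: the negation of a disjunction is the conjunction of the negations.
Distribute ¬ across ∨, flipping it to ∧, and negate each literal.

(¬r) ∧ (¬n)


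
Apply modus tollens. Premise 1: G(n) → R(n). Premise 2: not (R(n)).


Modus tollens: from (P → Q) and ¬Q, infer ¬P.
Q = 'R(n)' is denied; since P → Q, P must also fail.

Not (G(n)).


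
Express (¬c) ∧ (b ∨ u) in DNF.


Step 1: Distribute ∧ over ∨: (¬c) ∧ (b ∨ u) = ((¬c) ∧ b) ∨ ((¬c) ∧ u).

((¬c) ∧ b) ∨ ((¬c) ∧ u)


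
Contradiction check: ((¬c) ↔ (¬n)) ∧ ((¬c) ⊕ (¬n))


Truth table over {c, n}:
c | n | φ
---------
F | F | F
T | F | F
F | T | F
T | T | F
Every row is false.

Yes, it is a contradiction.


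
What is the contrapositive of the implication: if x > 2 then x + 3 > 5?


The contrapositive of (P → Q) is (¬Q → ¬P); it is logically equivalent to the original.
Here P = 'x > 2' and Q = 'x + 3 > 5'.

If not (x + 3 > 5), then not (x > 2).


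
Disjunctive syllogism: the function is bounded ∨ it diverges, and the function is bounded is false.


Disjunctive syllogism: from (P ∨ Q) and ¬P, infer Q.
One disjunct, 'the function is bounded', is ruled out; the other must hold.

it diverges


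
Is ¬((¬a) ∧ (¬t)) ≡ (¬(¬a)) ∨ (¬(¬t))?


Compare truth tables:
a | t | φ | ψ
-------------
F | F | F | F
T | F | T | T
F | T | T | T
T | T | T | T
The columns φ and ψ agree on every row.

Yes, they are logically equivalent.


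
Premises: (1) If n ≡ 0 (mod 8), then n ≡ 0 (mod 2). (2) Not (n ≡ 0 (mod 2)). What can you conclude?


Modus tollens: from (P → Q) and ¬Q, infer ¬P.
Q = 'n ≡ 0 (mod 2)' is denied; since P → Q, P must also fail.

Not (n ≡ 0 (mod 8)).


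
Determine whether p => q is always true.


Build the truth table over {p, q}:
p | q | φ
---------
False | False | True
True | False | False
False | True | True
True | True | True
Counterexample at row 2: with p=True, q=False, the formula is False.

No, it is not a tautology.


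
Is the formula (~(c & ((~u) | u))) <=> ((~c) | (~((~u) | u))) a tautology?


Build the truth table over {c, u}:
c | u | φ
---------
False | False | True
True | False | True
False | True | True
True | True | True
Every row evaluates to true.

Yes, it is a tautology.


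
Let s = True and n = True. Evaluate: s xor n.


Exclusive or is true when exactly one operand is true.
Substitute: s=True, n=True.
True xor True evaluates to False.

False


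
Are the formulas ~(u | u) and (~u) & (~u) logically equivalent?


Compare truth tables:
u | φ | ψ
---------
False | True | True
True | False | False
The columns φ and ψ agree on every row.

Yes, they are logically equivalent.


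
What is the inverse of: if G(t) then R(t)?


The inverse of (P → Q) is (¬P → ¬Q). It is equivalent to the converse, not to the original.
Here P = 'G(t)' and Q = 'R(t)'.

If not (G(t)), then not (R(t)).


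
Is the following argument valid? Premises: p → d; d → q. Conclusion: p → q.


This matches the form of hypothetical syllogism: the conclusion follows in every model of the premises.

Valid.


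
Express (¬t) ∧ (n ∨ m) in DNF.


Step 1: Distribute ∧ over ∨: (¬t) ∧ (n ∨ m) = ((¬t) ∧ n) ∨ ((¬t) ∧ m).

((¬t) ∧ n) ∨ ((¬t) ∧ m)


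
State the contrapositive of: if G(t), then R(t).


The contrapositive of (P → Q) is (¬Q → ¬P); it is logically equivalent to the original.
Here P = 'G(t)' and Q = 'R(t)'.

If not (R(t)), then not (G(t)).


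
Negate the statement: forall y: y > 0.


¬(forall x: φ) = exists x: ¬φ, and ¬(exists x: φ) = forall x: ¬φ.
Apply to the universal statement.

exists y: ~(y > 0)


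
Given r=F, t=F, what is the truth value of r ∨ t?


Disjunction is false only when both operands are false.
Substitute: r=F, t=F.
F ∨ F evaluates to F.

F


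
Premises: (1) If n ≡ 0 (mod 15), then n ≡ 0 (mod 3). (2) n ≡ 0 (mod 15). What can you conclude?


Modus ponens: from (P → Q) and P, infer Q.
P = 'n ≡ 0 (mod 15)' is asserted, and P → Q holds, so Q follows.

n ≡ 0 (mod 3).


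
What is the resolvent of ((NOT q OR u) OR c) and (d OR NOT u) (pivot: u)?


The clauses contain complementary literals u and NOTu.
Resolution eliminates this pair and disjoins the remaining literals (merging duplicates).

((NOT q OR c) OR d)


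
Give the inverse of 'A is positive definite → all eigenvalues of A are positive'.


The inverse of (P → Q) is (¬P → ¬Q). It is equivalent to the converse, not to the original.
Here P = 'A is positive definite' and Q = 'all eigenvalues of A are positive'.

If not (A is positive definite), then not (all eigenvalues of A are positive).


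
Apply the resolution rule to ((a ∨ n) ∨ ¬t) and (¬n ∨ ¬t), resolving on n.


The clauses contain complementary literals n and ¬n.
Resolution eliminates this pair and disjoins the remaining literals (merging duplicates).

(a ∨ ¬t)


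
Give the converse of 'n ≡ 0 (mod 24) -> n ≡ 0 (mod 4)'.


The converse of (P → Q) is (Q → P). It is not in general equivalent to the original.
Here P = 'n ≡ 0 (mod 24)' and Q = 'n ≡ 0 (mod 4)'.

If n ≡ 0 (mod 4), then n ≡ 0 (mod 24).


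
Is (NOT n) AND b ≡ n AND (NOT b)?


Compare truth tables:
b | n | φ | ψ
-------------
F | F | F | F
T | F | T | F
F | T | F | T
T | T | F | F
They differ at row 2 (b=T, n=F): φ=T but ψ=F.

No, they are not logically equivalent.


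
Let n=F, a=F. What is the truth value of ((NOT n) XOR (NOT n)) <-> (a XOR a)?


Substitute n=F, a=F:
NOT n = T
NOT n = T
(NOT n) XOR (NOT n) = T XOR T = F
a XOR a = F XOR F = F
((NOT n) XOR (NOT n)) <-> (a XOR a) = F <-> F = T

T


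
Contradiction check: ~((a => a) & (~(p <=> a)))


Truth table over {a, p}:
a | p | φ
---------
False | False | True
True | False | False
False | True | False
True | True | True
Satisfying assignment at row 1: a=False, p=False gives True.

No, it is not a contradiction.


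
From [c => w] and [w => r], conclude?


Hypothetical syllogism: from (P → Q) and (Q → R), infer (P → R).
Chain the two implications through the shared middle term 'w'.

c => r


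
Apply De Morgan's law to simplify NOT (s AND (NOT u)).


De Morgan: the negation of a conjunction is the disjunction of the negations.
Distribute NOT across AND, flipping it to OR, and negate each literal.

(NOT s) OR u


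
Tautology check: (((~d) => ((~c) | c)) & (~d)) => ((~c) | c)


Build the truth table over {c, d}:
c | d | φ
---------
False | False | True
True | False | True
False | True | True
True | True | True
Every row evaluates to true.

Yes, it is a tautology.


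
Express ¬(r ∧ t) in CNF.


Step 1: Apply De Morgan: ¬(r ∧ t) = ¬r ∨ ¬t.

(¬r) ∨ (¬t)


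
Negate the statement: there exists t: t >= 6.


¬(for all x: φ) = there exists x: ¬φ, and ¬(there exists x: φ) = for all x: ¬φ.
Apply to the existential statement.

for all t: NOT(t >= 6)


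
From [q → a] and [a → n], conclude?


Hypothetical syllogism: from (P → Q) and (Q → R), infer (P → R).
Chain the two implications through the shared middle term 'a'.

q → n


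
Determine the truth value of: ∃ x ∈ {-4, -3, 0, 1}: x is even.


Evaluate the predicate on each element: -4:T, -3:F, 0:T, 1:F.
Witness x = -4 satisfies the predicate.

T


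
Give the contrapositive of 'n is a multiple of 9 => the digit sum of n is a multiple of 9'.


The contrapositive of (P → Q) is (¬Q → ¬P); it is logically equivalent to the original.
Here P = 'n is a multiple of 9' and Q = 'the digit sum of n is a multiple of 9'.

If not (the digit sum of n is a multiple of 9), then not (n is a multiple of 9).


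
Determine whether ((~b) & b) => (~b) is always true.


Build the truth table over {b}:
b | φ
-----
False | True
True | True
Every row evaluates to true.

Yes, it is a tautology.


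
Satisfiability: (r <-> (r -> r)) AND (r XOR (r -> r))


Check all 2 assignments over {r}:
r | φ
-----
F | F
T | F
No assignment makes the formula true.

Unsatisfiable.


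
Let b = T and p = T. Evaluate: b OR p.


Disjunction is false only when both operands are false.
Substitute: b=T, p=T.
T OR T evaluates to T.

T


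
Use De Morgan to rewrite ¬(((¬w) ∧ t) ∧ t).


De Morgan: the negation of a conjunction is the disjunction of the negations.
Distribute ¬ across ∧, flipping it to ∨, and negate each literal.

(w ∨ (¬t)) ∨ (¬t)


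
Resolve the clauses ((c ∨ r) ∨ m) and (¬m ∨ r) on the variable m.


The clauses contain complementary literals m and ¬m.
Resolution eliminates this pair and disjoins the remaining literals (merging duplicates).

(c ∨ r)


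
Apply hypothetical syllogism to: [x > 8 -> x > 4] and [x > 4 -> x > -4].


Hypothetical syllogism: from (P → Q) and (Q → R), infer (P → R).
Chain the two implications through the shared middle term 'x > 4'.

x > 8 -> x > -4


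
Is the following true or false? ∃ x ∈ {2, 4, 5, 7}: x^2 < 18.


Evaluate the predicate on each element: 2:T, 4:T, 5:F, 7:F.
Witness x = 2 satisfies the predicate.

T


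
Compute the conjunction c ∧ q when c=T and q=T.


Conjunction is true only when both operands are true.
Substitute: c=T, q=T.
T ∧ T evaluates to T.

T


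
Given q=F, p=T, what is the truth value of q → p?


Implication is false only when antecedent is true and consequent is false.
Substitute: q=F, p=T.
F → T evaluates to T.

T


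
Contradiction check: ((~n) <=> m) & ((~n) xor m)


Truth table over {m, n}:
m | n | φ
---------
False | False | False
True | False | False
False | True | False
True | True | False
Every row is false.

Yes, it is a contradiction.


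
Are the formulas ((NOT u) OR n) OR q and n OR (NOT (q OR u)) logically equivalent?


Compare truth tables:
n | q | u | φ | ψ
-----------------
F | F | F | T | T
T | F | F | T | T
F | T | F | T | F
T | T | F | T | T
F | F | T | F | F
T | F | T | T | T
F | T | T | T | F
T | T | T | T | T
They differ at row 3 (n=F, q=T, u=F): φ=T but ψ=F.

No, they are not logically equivalent.


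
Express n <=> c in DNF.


Step 1: n ↔ c is true exactly when both agree: (n ∧ c) ∨ (¬n ∧ ¬c).

(n & c) | ((~n) & (~c))


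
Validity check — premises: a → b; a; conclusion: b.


This matches the form of modus ponens: the conclusion follows in every model of the premises.

Valid.


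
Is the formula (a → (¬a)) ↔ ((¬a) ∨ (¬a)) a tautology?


Build the truth table over {a}:
a | φ
-----
F | T
T | T
Every row evaluates to true.

Yes, it is a tautology.


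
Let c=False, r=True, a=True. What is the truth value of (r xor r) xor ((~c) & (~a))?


Substitute c=False, r=True, a=True:
r xor r = True xor True = False
~c = True
~a = False
(~c) & (~a) = True & False = False
(r xor r) xor ((~c) & (~a)) = False xor False = False

False


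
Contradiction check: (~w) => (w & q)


Truth table over {q, w}:
q | w | φ
---------
False | False | False
True | False | False
False | True | True
True | True | True
Satisfying assignment at row 3: q=False, w=True gives True.

No, it is not a contradiction.


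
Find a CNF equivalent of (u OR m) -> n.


Step 1: Rewrite as ¬(u ∨ m) ∨ n = (¬u ∧ ¬m) ∨ n.
Step 2: Distribute ∨ over ∧.

((NOT u) OR n) AND ((NOT m) OR n)


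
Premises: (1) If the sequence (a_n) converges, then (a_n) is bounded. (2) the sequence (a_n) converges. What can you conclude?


Modus ponens: from (P → Q) and P, infer Q.
P = 'the sequence (a_n) converges' is asserted, and P → Q holds, so Q follows.

(a_n) is bounded.


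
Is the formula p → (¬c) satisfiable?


Search for a satisfying assignment over {c, p}.
Try c=F, p=F: the formula evaluates to T.
A satisfying assignment exists.

Satisfiable.
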